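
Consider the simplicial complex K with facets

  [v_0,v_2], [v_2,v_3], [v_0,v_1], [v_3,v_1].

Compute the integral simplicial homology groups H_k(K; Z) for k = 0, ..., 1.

Order the vertices as v_0 < v_1 < v_2 < v_3. Listing each simplex with vertices in this order, K has dimension 1 with simplices:

  0-simplices (4): [v_0], [v_1], [v_2], [v_3]
  1-simplices (4): [v_0,v_1], [v_0,v_2], [v_1,v_3], [v_2,v_3]

Hence C_0 ≅ Z^4, C_1 ≅ Z^4.

∂_1: C_1 → C_0 sends each edge [p,q] (with p < q) to q − p.
The resulting 4×4 matrix has rank 3, and its Smith normal form has invariant factors (1,1,1).

Computing H_k = (kernel of ∂_k) / (image of ∂_{k+1}):

  H_0: rank C_0 − rank ∂_1 = 4 − 3 = 1, and the invariant factors of ∂_1 are all 1, so H_0 ≅ Z.
  H_1: rank ker ∂_1 − rank ∂_2 = (4 − 3) − 0 = 1, and there is no ∂_2, so H_1 ≅ Z.

As a check, the Euler characteristic is 4 − 4 = 0, which agrees with 1 − 1 = 0.

H_0 ≅ Z,  H_1 ≅ Z.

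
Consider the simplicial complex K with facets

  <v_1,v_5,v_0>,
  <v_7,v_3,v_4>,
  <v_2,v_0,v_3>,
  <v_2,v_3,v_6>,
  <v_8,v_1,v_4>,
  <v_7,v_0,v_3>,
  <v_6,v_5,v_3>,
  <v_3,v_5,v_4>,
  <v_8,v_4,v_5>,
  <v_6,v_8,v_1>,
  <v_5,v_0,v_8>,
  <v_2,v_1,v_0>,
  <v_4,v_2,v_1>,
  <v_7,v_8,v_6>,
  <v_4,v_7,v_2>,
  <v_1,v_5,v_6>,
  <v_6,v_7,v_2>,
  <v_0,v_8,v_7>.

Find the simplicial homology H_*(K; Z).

Fix the vertex order v_0 < v_1 < v_2 < v_3 < v_4 < v_5 < v_6 < v_7 < v_8 and write every simplex with vertices in increasing order. Then dim K = 2 and the simplices of K are:

  0-simplices (9): [v_0], [v_1], [v_2], [v_3], [v_4], [v_5], [v_6], [v_7], [v_8]
  1-simplices (27): (27 of them)
  2-simplices (18): (18 of them)

so the chain groups are C_0 ≅ Z^9, C_1 ≅ Z^27, C_2 ≅ Z^18.

∂_1: C_1 → C_0 maps an edge to its endpoints' difference, ∂[p,q] = q − p.
As a 9×27 matrix over Z this has rank 8, with invariant factors (1,1,1,1,1,1,1,1).

∂_2: C_2 → C_1 maps a triangle to the signed sum of its edges. For instance
  ∂[v_2,v_4,v_7] = [v_4,v_7] − [v_2,v_7] + [v_2,v_4],
  ∂[v_0,v_1,v_5] = [v_1,v_5] − [v_0,v_5] + [v_0,v_1].
This gives a 27×18 integer matrix of rank 18; reducing to Smith normal form yields diagonal entries (1,1,1,1,1,1,1,1,1,1,1,1,1,1,1,1,1,2).

Now H_k = ker ∂_k / im ∂_{k+1}, so:

  H_0: rank C_0 − rank ∂_1 = 9 − 8 = 1, and the invariant factors of ∂_1 are all 1, so H_0 = Z.
  H_1: rank ker ∂_1 − rank ∂_2 = (27 − 8) − 18 = 1, and ∂_2 has invariant factor 2 > 1, so H_1 = Z ⊕ Z/2.
  H_2: rank ker ∂_2 − rank ∂_3 = (18 − 18) − 0 = 0, and there is no ∂_3, so H_2 = 0.

As a check, the Euler characteristic is 9 − 27 + 18 = 0, which agrees with 1 − 1 + 0 = 0.
(K is a triangulation of the Klein bottle.)

H_0 ≅ Z,  H_1 ≅ Z ⊕ Z/2,  H_2 = 0.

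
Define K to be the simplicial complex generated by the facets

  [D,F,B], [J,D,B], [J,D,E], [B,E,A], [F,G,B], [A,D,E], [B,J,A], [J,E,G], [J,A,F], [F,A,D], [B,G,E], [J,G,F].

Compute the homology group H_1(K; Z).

H_1 ≅ Z/2.

Order the vertices as A < B < D < E < F < G < J. Listing each simplex with vertices in this order, K has dimension 2 with simplices:

  0-simplices (7): A, B, D, E, F, G, J
  1-simplices (18): AB, AD, AE, AF, AJ, BD, BE, BF, BG, BJ, DE, DF, DJ, EG, EJ, FG, FJ, GJ
  2-simplices (12): ABE, ABJ, ADE, ADF, AFJ, BDF, BDJ, BEG, BFG, DEJ, EGJ, FGJ

Hence C_0 ≅ Z^7, C_1 ≅ Z^18, C_2 ≅ Z^12.

∂_1: C_1 → C_0 sends each edge [p,q] (with p < q) to q − p.
The resulting 7×18 matrix has rank 6, and its Smith normal form has invariant factors (1,1,1,1,1,1).

∂_2: C_2 → C_1 acts by ∂[p,q,r] = [q,r] − [p,r] + [p,q]. For instance
  ∂BDJ = DJ − BJ + BD,
  ∂DEJ = EJ − DJ + DE.
As a 18×12 matrix over Z this has rank 12, with invariant factors (1,1,1,1,1,1,1,1,1,1,1,2).

Now H_k = ker ∂_k / im ∂_{k+1}, so:

  H_1: rank ker ∂_1 − rank ∂_2 = (18 − 6) − 12 = 0, and ∂_2 has invariant factor 2 > 1, so H_1 = Z/2.

(K is a triangulation of the real projective plane RP^2.)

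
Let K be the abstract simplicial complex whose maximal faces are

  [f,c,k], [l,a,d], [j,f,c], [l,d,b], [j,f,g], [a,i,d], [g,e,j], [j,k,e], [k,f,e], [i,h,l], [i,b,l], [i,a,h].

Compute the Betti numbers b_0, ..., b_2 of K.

Take the total order a < b < c < d < e < f < g < h < i < j < k < l on the vertex set. Then K (dimension 2) consists of the simplices:

  0-simplices (12): a, b, c, d, e, f, g, h, i, j, k, l
  1-simplices (24): ad, ah, ai, al, bd, bi, bl, cf, cj, ck, di, dl, ef, eg, ej, ek, fg, fj, fk, gj, hi, hl, il, jk
  2-simplices (12): adi, adl, ahi, bdl, bil, cfj, cfk, efk, egj, ejk, fgj, hil

giving chain groups C_0 ≅ Z^12, C_1 ≅ Z^24, C_2 ≅ Z^12.

∂_1: C_1 → C_0 is given by ∂[p,q] = [q] − [p].
The resulting 12×24 matrix has rank 10, and its Smith normal form has invariant factors (1,1,1,1,1,1,1,1,1,1).

The boundary map ∂_2: C_2 → C_1 maps a triangle to the signed sum of its edges. For instance
  ∂efk = fk − ek + ef,
  ∂cfj = fj − cj + cf.
As a 24×12 matrix over Z this has rank 12, with invariant factors (1,1,1,1,1,1,1,1,1,1,1,1).

From H_k ≅ ker(∂_k) / im(∂_{k+1}) we obtain:

  H_0: rank C_0 − rank ∂_1 = 12 − 10 = 2, and the invariant factors of ∂_1 are all 1, so H_0 ≅ Z^2.
  H_1: rank ker ∂_1 − rank ∂_2 = (24 − 10) − 12 = 2, and the invariant factors of ∂_2 are all 1, so H_1 ≅ Z^2.
  H_2: rank ker ∂_2 − rank ∂_3 = (12 − 12) − 0 = 0, and there is no ∂_3, so H_2 ≅ 0.

As a check, the Euler characteristic is 12 − 24 + 12 = 0, which agrees with 2 − 2 + 0 = 0.

Hence the Betti numbers are b_0 = 2, b_1 = 2, b_2 = 0.

b_0 = 2, b_1 = 2, b_2 = 0.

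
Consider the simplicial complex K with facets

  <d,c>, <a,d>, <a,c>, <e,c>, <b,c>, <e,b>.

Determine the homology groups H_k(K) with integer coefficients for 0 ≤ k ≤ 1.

Fix the vertex order a < b < c < d < e and write every simplex with vertices in increasing order. Then dim K = 1 and the simplices of K are:

  0-simplices (5): a, b, c, d, e
  1-simplices (6): ac, ad, bc, be, cd, ce

so the chain groups are C_0 ≅ Z^5, C_1 ≅ Z^6.

∂_1: C_1 → C_0 sends each edge [p,q] (with p < q) to q − p. For instance
  ∂be = e − b.
This gives a 5×6 integer matrix of rank 4; reducing to Smith normal form yields diagonal entries (1,1,1,1).

Now H_k = ker ∂_k / im ∂_{k+1}, so:

  H_0: rank C_0 − rank ∂_1 = 5 − 4 = 1, and the invariant factors of ∂_1 are all 1, so H_0 = Z.
  H_1: rank ker ∂_1 − rank ∂_2 = (6 − 4) − 0 = 2, and there is no ∂_2, so H_1 = Z^2.

H_0 ≅ Z,  H_1 ≅ Z^2.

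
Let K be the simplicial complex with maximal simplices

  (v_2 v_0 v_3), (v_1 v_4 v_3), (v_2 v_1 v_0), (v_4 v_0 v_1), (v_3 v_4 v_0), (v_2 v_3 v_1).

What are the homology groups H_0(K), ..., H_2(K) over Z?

H_0 = Z,  H_1 = 0,  H_2 = Z.

Order the vertices as v_0 < v_1 < v_2 < v_3 < v_4. Listing each simplex with vertices in this order, K has dimension 2 with simplices:

  0-simplices (5): [v_0], [v_1], [v_2], [v_3], [v_4]
  1-simplices (9): [v_0,v_1], [v_0,v_2], [v_0,v_3], [v_0,v_4], [v_1,v_2], [v_1,v_3], [v_1,v_4], [v_2,v_3], [v_3,v_4]
  2-simplices (6): [v_0,v_1,v_2], [v_0,v_1,v_4], [v_0,v_2,v_3], [v_0,v_3,v_4], [v_1,v_2,v_3], [v_1,v_3,v_4]

Hence C_0 ≅ Z^5, C_1 ≅ Z^9, C_2 ≅ Z^6.

Boundary ∂_1: C_1 → C_0 is given by ∂[p,q] = [q] − [p]. For instance
  ∂[v_1,v_4] = [v_4] − [v_1].
The resulting 5×9 matrix has rank 4, and its Smith normal form has invariant factors (1,1,1,1).

The boundary map ∂_2: C_2 → C_1 maps a triangle to the signed sum of its edges. For instance
  ∂[v_0,v_1,v_4] = [v_1,v_4] − [v_0,v_4] + [v_0,v_1],
  ∂[v_0,v_2,v_3] = [v_2,v_3] − [v_0,v_3] + [v_0,v_2].
The resulting 9×6 matrix has rank 5, and its Smith normal form has invariant factors (1,1,1,1,1).

Now H_k = ker ∂_k / im ∂_{k+1}, so:

  H_0: rank C_0 − rank ∂_1 = 5 − 4 = 1, and the invariant factors of ∂_1 are all 1, so H_0 = Z.
  H_1: rank ker ∂_1 − rank ∂_2 = (9 − 4) − 5 = 0, and the invariant factors of ∂_2 are all 1, so H_1 = 0.
  H_2: rank ker ∂_2 − rank ∂_3 = (6 − 5) − 0 = 1, and there is no ∂_3, so H_2 = Z.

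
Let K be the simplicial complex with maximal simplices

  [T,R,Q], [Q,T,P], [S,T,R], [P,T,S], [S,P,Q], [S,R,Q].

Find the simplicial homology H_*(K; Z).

K has 5 vertices, 9 edges, 6 triangles.
rank ∂_0 = 0, rank ∂_1 = 4 ⇒ b_0 = 5 − 0 − 4 = 1; all invariant factors of ∂_1 are 1 so no torsion. So H_0 ≅ Z.
rank ∂_1 = 4, rank ∂_2 = 5 ⇒ b_1 = 9 − 4 − 5 = 0; all invariant factors of ∂_2 are 1 so no torsion. So H_1 ≅ 0.
rank ∂_2 = 5, rank ∂_3 = 0 ⇒ b_2 = 6 − 5 − 0 = 1. So H_2 ≅ Z.

H_0 = Z,  H_1 = 0,  H_2 = Z.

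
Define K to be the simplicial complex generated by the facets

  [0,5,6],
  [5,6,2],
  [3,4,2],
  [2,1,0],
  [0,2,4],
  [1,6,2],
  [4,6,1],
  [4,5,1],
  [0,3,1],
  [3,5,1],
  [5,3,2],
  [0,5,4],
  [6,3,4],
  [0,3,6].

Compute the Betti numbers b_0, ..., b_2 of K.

b_0 = 1, b_1 = 2, b_2 = 1.

We work with the vertex ordering 0 < 1 < 2 < 3 < 4 < 5 < 6. The simplices of K, each written with vertices in increasing order, are:

  0-simplices (7): [0], [1], [2], [3], [4], [5], [6]
  1-simplices (21): [0,1], [0,2], [0,3], [0,4], [0,5], [0,6], [1,2], [1,3], [1,4], [1,5], [1,6], [2,3], [2,4], [2,5], [2,6], [3,4], [3,5], [3,6], [4,5], [4,6], [5,6]
  2-simplices (14): [0,1,2], [0,1,3], [0,2,4], [0,3,6], [0,4,5], [0,5,6], [1,2,6], [1,3,5], [1,4,5], [1,4,6], [2,3,4], [2,3,5], [2,5,6], [3,4,6]

giving chain groups C_0 ≅ Z^7, C_1 ≅ Z^21, C_2 ≅ Z^14.

Boundary ∂_1: C_1 → C_0 sends each edge [p,q] (with p < q) to q − p. For instance
  ∂[4,6] = [6] − [4].
As a 7×21 matrix over Z this has rank 6, with invariant factors (1,1,1,1,1,1).

The boundary map ∂_2: C_2 → C_1 sends each 2-simplex [p,q,r] to [q,r] − [p,r] + [p,q]. For instance
  ∂[0,3,6] = [3,6] − [0,6] + [0,3],
  ∂[1,4,6] = [4,6] − [1,6] + [1,4].
The 21×14 boundary matrix has rank 13 and Smith normal form diag(1,1,1,1,1,1,1,1,1,1,1,1,1).

Now H_k = ker ∂_k / im ∂_{k+1}, so:

  H_0: rank C_0 − rank ∂_1 = 7 − 6 = 1, and the invariant factors of ∂_1 are all 1, so H_0 = Z.
  H_1: rank ker ∂_1 − rank ∂_2 = (21 − 6) − 13 = 2, and the invariant factors of ∂_2 are all 1, so H_1 = Z^2.
  H_2: rank ker ∂_2 − rank ∂_3 = (14 − 13) − 0 = 1, and there is no ∂_3, so H_2 = Z.

Hence the Betti numbers are b_0 = 1, b_1 = 2, b_2 = 1.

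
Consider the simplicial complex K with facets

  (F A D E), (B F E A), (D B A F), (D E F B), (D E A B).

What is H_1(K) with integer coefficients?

H_1 ≅ 0.

K has 5 vertices, 10 edges, 10 triangles, 5 3-simplices.
rank ∂_1 = 4, rank ∂_2 = 6 ⇒ b_1 = 10 − 4 − 6 = 0; all invariant factors of ∂_2 are 1 so no torsion. So H_1 = 0.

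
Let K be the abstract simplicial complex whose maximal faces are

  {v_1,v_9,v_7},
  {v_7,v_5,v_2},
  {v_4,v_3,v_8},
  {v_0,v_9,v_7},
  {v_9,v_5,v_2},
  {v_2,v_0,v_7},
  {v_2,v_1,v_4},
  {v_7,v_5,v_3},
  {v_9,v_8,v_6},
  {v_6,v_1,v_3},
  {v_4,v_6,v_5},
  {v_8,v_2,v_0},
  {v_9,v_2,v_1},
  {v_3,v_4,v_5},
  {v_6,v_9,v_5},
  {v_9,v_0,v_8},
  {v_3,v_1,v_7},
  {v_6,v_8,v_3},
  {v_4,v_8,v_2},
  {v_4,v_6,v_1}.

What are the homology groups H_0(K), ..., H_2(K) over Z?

Take the total order v_0 < v_1 < v_2 < v_3 < v_4 < v_5 < v_6 < v_7 < v_8 < v_9 on the vertex set. Then K (dimension 2) consists of the simplices:

  0-simplices (10): [v_0], [v_1], [v_2], [v_3], [v_4], [v_5], [v_6], [v_7], [v_8], [v_9]
  1-simplices (30): (30 of them)
  2-simplices (20): (20 of them)

Hence C_0 ≅ Z^10, C_1 ≅ Z^30, C_2 ≅ Z^20.

The boundary map ∂_1: C_1 → C_0 maps an edge to its endpoints' difference, ∂[p,q] = q − p.
This gives a 10×30 integer matrix of rank 9; reducing to Smith normal form yields diagonal entries (1,1,1,1,1,1,1,1,1).

∂_2: C_2 → C_1 acts by ∂[p,q,r] = [q,r] − [p,r] + [p,q]. For instance
  ∂[v_6,v_8,v_9] = [v_8,v_9] − [v_6,v_9] + [v_6,v_8],
  ∂[v_1,v_2,v_4] = [v_2,v_4] − [v_1,v_4] + [v_1,v_2].
The 30×20 boundary matrix has rank 20 and Smith normal form diag(1,1,1,1,1,1,1,1,1,1,1,1,1,1,1,1,1,1,1,2).

Computing H_k = (kernel of ∂_k) / (image of ∂_{k+1}):

  H_0: rank C_0 − rank ∂_1 = 10 − 9 = 1, and the invariant factors of ∂_1 are all 1, so H_0 ≅ Z.
  H_1: rank ker ∂_1 − rank ∂_2 = (30 − 9) − 20 = 1, and ∂_2 has invariant factor 2 > 1, so H_1 ≅ Z ⊕ Z_2.
  H_2: rank ker ∂_2 − rank ∂_3 = (20 − 20) − 0 = 0, and there is no ∂_3, so H_2 ≅ 0.

(K is a triangulation of the Klein bottle.)

H_0 ≅ Z,  H_1 ≅ Z ⊕ Z_2,  H_2 = 0.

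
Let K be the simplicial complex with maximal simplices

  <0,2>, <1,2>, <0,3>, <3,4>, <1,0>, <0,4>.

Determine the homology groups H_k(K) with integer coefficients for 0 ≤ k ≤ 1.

Order the vertices as 0 < 1 < 2 < 3 < 4. Listing each simplex with vertices in this order, K has dimension 1 with simplices:

  0-simplices (5): [0], [1], [2], [3], [4]
  1-simplices (6): [0,1], [0,2], [0,3], [0,4], [1,2], [3,4]

Hence C_0 ≅ Z^5, C_1 ≅ Z^6.

The boundary map ∂_1: C_1 → C_0 maps an edge to its endpoints' difference, ∂[p,q] = q − p. For instance
  ∂[0,4] = [4] − [0].
The resulting 5×6 matrix has rank 4, and its Smith normal form has invariant factors (1,1,1,1).

Now H_k = ker ∂_k / im ∂_{k+1}, so:

  H_0: rank C_0 − rank ∂_1 = 5 − 4 = 1, and the invariant factors of ∂_1 are all 1, so H_0 = Z.
  H_1: rank ker ∂_1 − rank ∂_2 = (6 − 4) − 0 = 2, and there is no ∂_2, so H_1 = Z^2.

(K is a triangulation of a wedge of 2 circles.)

H_0 = Z,  H_1 = Z^2.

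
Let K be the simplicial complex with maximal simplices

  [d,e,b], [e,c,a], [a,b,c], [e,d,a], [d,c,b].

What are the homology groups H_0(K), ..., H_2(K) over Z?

H_0 = Z,  H_1 = Z,  H_2 = 0.

Take the total order a < b < c < d < e on the vertex set. Then K (dimension 2) consists of the simplices:

  0-simplices (5): a, b, c, d, e
  1-simplices (10): ab, ac, ad, ae, bc, bd, be, cd, ce, de
  2-simplices (5): abc, ace, ade, bcd, bde

so the chain groups are C_0 ≅ Z^5, C_1 ≅ Z^10, C_2 ≅ Z^5.

The boundary map ∂_1: C_1 → C_0 maps an edge to its endpoints' difference, ∂[p,q] = q − p.
As a 5×10 matrix over Z this has rank 4, with invariant factors (1,1,1,1).

Boundary ∂_2: C_2 → C_1 sends each 2-simplex [p,q,r] to [q,r] − [p,r] + [p,q]. For instance
  ∂bcd = cd − bd + bc,
  ∂bde = de − be + bd.
The resulting 10×5 matrix has rank 5, and its Smith normal form has invariant factors (1,1,1,1,1).

Reading off H_k = ker ∂_k / im ∂_{k+1}:

  H_0: rank C_0 − rank ∂_1 = 5 − 4 = 1, and the invariant factors of ∂_1 are all 1, so H_0 = Z.
  H_1: rank ker ∂_1 − rank ∂_2 = (10 − 4) − 5 = 1, and the invariant factors of ∂_2 are all 1, so H_1 = Z.
  H_2: rank ker ∂_2 − rank ∂_3 = (5 − 5) − 0 = 0, and there is no ∂_3, so H_2 = 0.

As a check, the Euler characteristic is 5 − 10 + 5 = 0, which agrees with 1 − 1 + 0 = 0.
(K is a triangulation of the Möbius band.)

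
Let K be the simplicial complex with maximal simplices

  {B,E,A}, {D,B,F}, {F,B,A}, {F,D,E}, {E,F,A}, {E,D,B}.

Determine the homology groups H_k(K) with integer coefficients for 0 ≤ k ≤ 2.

We work with the vertex ordering A < B < D < E < F. The simplices of K, each written with vertices in increasing order, are:

  0-simplices (5): A, B, D, E, F
  1-simplices (9): AB, AE, AF, BD, BE, BF, DE, DF, EF
  2-simplices (6): ABE, ABF, AEF, BDE, BDF, DEF

Hence C_0 ≅ Z^5, C_1 ≅ Z^9, C_2 ≅ Z^6.

The boundary map ∂_1: C_1 → C_0 sends each edge [p,q] (with p < q) to q − p.
The resulting 5×9 matrix has rank 4, and its Smith normal form has invariant factors (1,1,1,1).

The boundary map ∂_2: C_2 → C_1 maps a triangle to the signed sum of its edges. For instance
  ∂DEF = EF − DF + DE,
  ∂BDF = DF − BF + BD.
This gives a 9×6 integer matrix of rank 5; reducing to Smith normal form yields diagonal entries (1,1,1,1,1).

From H_k ≅ ker(∂_k) / im(∂_{k+1}) we obtain:

  H_0: rank C_0 − rank ∂_1 = 5 − 4 = 1, and the invariant factors of ∂_1 are all 1, so H_0 ≅ Z.
  H_1: rank ker ∂_1 − rank ∂_2 = (9 − 4) − 5 = 0, and the invariant factors of ∂_2 are all 1, so H_1 ≅ 0.
  H_2: rank ker ∂_2 − rank ∂_3 = (6 − 5) − 0 = 1, and there is no ∂_3, so H_2 ≅ Z.

(K is a triangulation of the 2-sphere S^2.)

H_0 ≅ Z,  H_1 = 0,  H_2 ≅ Z.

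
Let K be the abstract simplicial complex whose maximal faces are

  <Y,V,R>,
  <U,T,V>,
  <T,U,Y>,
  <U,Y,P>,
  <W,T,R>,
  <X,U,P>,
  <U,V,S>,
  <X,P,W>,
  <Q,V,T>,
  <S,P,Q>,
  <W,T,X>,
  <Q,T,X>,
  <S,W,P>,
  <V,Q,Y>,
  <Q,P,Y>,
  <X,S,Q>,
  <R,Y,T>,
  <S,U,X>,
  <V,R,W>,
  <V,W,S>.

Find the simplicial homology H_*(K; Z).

H_0 ≅ Z,  H_1 ≅ Z × Z/2,  H_2 = 0.

We work with the vertex ordering P < Q < R < S < T < U < V < W < X < Y. The simplices of K, each written with vertices in increasing order, are:

  0-simplices (10): P, Q, R, S, T, U, V, W, X, Y
  1-simplices (30): PQ, PS, PU, PW, PX, PY, QS, QT, QV, QX, QY, RT, RV, RW, RY, SU, SV, SW, SX, TU, TV, TW, TX, TY, UV, UX, UY, VW, VY, WX
  2-simplices (20): PQS, PQY, PSW, PUX, PUY, PWX, QSX, QTV, QTX, QVY, RTW, RTY, RVW, RVY, SUV, SUX, SVW, TUV, TUY, TWX

giving chain groups C_0 ≅ Z^10, C_1 ≅ Z^30, C_2 ≅ Z^20.

∂_1: C_1 → C_0 sends each edge [p,q] (with p < q) to q − p. For instance
  ∂PW = W − P.
The resulting 10×30 matrix has rank 9, and its Smith normal form has invariant factors (1,1,1,1,1,1,1,1,1).

The boundary map ∂_2: C_2 → C_1 maps a triangle to the signed sum of its edges. For instance
  ∂RVW = VW − RW + RV,
  ∂PQY = QY − PY + PQ.
As a 30×20 matrix over Z this has rank 20, with invariant factors (1,1,1,1,1,1,1,1,1,1,1,1,1,1,1,1,1,1,1,2).

Computing H_k = (kernel of ∂_k) / (image of ∂_{k+1}):

  H_0: rank C_0 − rank ∂_1 = 10 − 9 = 1, and the invariant factors of ∂_1 are all 1, so H_0 = Z.
  H_1: rank ker ∂_1 − rank ∂_2 = (30 − 9) − 20 = 1, and ∂_2 has invariant factor 2 > 1, so H_1 = Z × Z/2.
  H_2: rank ker ∂_2 − rank ∂_3 = (20 − 20) − 0 = 0, and there is no ∂_3, so H_2 = 0.

(K is a triangulation of the Klein bottle.)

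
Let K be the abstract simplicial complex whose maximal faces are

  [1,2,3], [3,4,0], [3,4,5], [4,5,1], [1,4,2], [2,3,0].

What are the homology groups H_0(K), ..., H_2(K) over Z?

H_0 = Z,  H_1 = Z,  H_2 = 0.

Order the vertices as 0 < 1 < 2 < 3 < 4 < 5. Listing each simplex with vertices in this order, K has dimension 2 with simplices:

  0-simplices (6): [0], [1], [2], [3], [4], [5]
  1-simplices (12): [0,2], [0,3], [0,4], [1,2], [1,3], [1,4], [1,5], [2,3], [2,4], [3,4], [3,5], [4,5]
  2-simplices (6): [0,2,3], [0,3,4], [1,2,3], [1,2,4], [1,4,5], [3,4,5]

giving chain groups C_0 ≅ Z^6, C_1 ≅ Z^12, C_2 ≅ Z^6.

∂_1: C_1 → C_0 maps an edge to its endpoints' difference, ∂[p,q] = q − p. For instance
  ∂[1,3] = [3] − [1].
The resulting 6×12 matrix has rank 5, and its Smith normal form has invariant factors (1,1,1,1,1).

The boundary map ∂_2: C_2 → C_1 maps a triangle to the signed sum of its edges. For instance
  ∂[1,2,3] = [2,3] − [1,3] + [1,2],
  ∂[0,3,4] = [3,4] − [0,4] + [0,3].
The 12×6 boundary matrix has rank 6 and Smith normal form diag(1,1,1,1,1,1).

Now H_k = ker ∂_k / im ∂_{k+1}, so:

  H_0: rank C_0 − rank ∂_1 = 6 − 5 = 1, and the invariant factors of ∂_1 are all 1, so H_0 = Z.
  H_1: rank ker ∂_1 − rank ∂_2 = (12 − 5) − 6 = 1, and the invariant factors of ∂_2 are all 1, so H_1 = Z.
  H_2: rank ker ∂_2 − rank ∂_3 = (6 − 6) − 0 = 0, and there is no ∂_3, so H_2 = 0.

As a check, the Euler characteristic is 6 − 12 + 6 = 0, which agrees with 1 − 1 + 0 = 0.
(K is a triangulation of the cylinder S^1 x I.)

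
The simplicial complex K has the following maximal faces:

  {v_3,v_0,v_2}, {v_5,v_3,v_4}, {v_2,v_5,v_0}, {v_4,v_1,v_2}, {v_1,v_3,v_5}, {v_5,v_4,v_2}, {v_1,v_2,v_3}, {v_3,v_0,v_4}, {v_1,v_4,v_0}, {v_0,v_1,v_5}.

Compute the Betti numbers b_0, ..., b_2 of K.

b_0 = 1, b_1 = 0, b_2 = 0.

We work with the vertex ordering v_0 < v_1 < v_2 < v_3 < v_4 < v_5. The simplices of K, each written with vertices in increasing order, are:

  0-simplices (6): [v_0], [v_1], [v_2], [v_3], [v_4], [v_5]
  1-simplices (15): (15 of them)
  2-simplices (10): [v_0,v_1,v_4], [v_0,v_1,v_5], [v_0,v_2,v_3], [v_0,v_2,v_5], [v_0,v_3,v_4], [v_1,v_2,v_3], [v_1,v_2,v_4], [v_1,v_3,v_5], [v_2,v_4,v_5], [v_3,v_4,v_5]

Hence C_0 ≅ Z^6, C_1 ≅ Z^15, C_2 ≅ Z^10.

Boundary ∂_1: C_1 → C_0 is given by ∂[p,q] = [q] − [p]. For instance
  ∂[v_0,v_1] = [v_1] − [v_0].
As a 6×15 matrix over Z this has rank 5, with invariant factors (1,1,1,1,1).

∂_2: C_2 → C_1 maps a triangle to the signed sum of its edges. For instance
  ∂[v_0,v_1,v_4] = [v_1,v_4] − [v_0,v_4] + [v_0,v_1],
  ∂[v_1,v_2,v_3] = [v_2,v_3] − [v_1,v_3] + [v_1,v_2].
This gives a 15×10 integer matrix of rank 10; reducing to Smith normal form yields diagonal entries (1,1,1,1,1,1,1,1,1,2).

From H_k ≅ ker(∂_k) / im(∂_{k+1}) we obtain:

  H_0: rank C_0 − rank ∂_1 = 6 − 5 = 1, and the invariant factors of ∂_1 are all 1, so H_0 ≅ Z.
  H_1: rank ker ∂_1 − rank ∂_2 = (15 − 5) − 10 = 0, and ∂_2 has invariant factor 2 > 1, so H_1 ≅ Z/2Z.
  H_2: rank ker ∂_2 − rank ∂_3 = (10 − 10) − 0 = 0, and there is no ∂_3, so H_2 ≅ 0.

Hence the Betti numbers are b_0 = 1, b_1 = 0, b_2 = 0.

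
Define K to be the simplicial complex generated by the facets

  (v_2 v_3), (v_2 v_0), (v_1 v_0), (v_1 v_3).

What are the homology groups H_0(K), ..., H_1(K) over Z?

K has 4 vertices, 4 edges.
rank ∂_0 = 0, rank ∂_1 = 3 ⇒ b_0 = 4 − 0 − 3 = 1; all invariant factors of ∂_1 are 1 so no torsion. So H_0 ≅ Z.
rank ∂_1 = 3, rank ∂_2 = 0 ⇒ b_1 = 4 − 3 − 0 = 1. So H_1 ≅ Z.

H_0 ≅ Z,  H_1 ≅ Z.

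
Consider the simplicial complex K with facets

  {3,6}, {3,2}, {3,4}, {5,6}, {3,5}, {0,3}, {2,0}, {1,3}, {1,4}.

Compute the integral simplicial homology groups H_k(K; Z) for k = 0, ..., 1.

Take the total order 0 < 1 < 2 < 3 < 4 < 5 < 6 on the vertex set. Then K (dimension 1) consists of the simplices:

  0-simplices (7): [0], [1], [2], [3], [4], [5], [6]
  1-simplices (9): [0,2], [0,3], [1,3], [1,4], [2,3], [3,4], [3,5], [3,6], [5,6]

Hence C_0 ≅ Z^7, C_1 ≅ Z^9.

Boundary ∂_1: C_1 → C_0 sends each edge [p,q] (with p < q) to q − p.
The 7×9 boundary matrix has rank 6 and Smith normal form diag(1,1,1,1,1,1).

Reading off H_k = ker ∂_k / im ∂_{k+1}:

  H_0: rank C_0 − rank ∂_1 = 7 − 6 = 1, and the invariant factors of ∂_1 are all 1, so H_0 ≅ Z.
  H_1: rank ker ∂_1 − rank ∂_2 = (9 − 6) − 0 = 3, and there is no ∂_2, so H_1 ≅ Z^3.

As a check, the Euler characteristic is 7 − 9 = -2, which agrees with 1 − 3 = -2.

H_0 ≅ Z,  H_1 ≅ Z^3.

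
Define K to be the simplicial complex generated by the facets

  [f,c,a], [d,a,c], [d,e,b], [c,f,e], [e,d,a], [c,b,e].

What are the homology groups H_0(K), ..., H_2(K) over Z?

H_0 = Z,  H_1 = Z,  H_2 = 0.

Order the vertices as a < b < c < d < e < f. Listing each simplex with vertices in this order, K has dimension 2 with simplices:

  0-simplices (6): a, b, c, d, e, f
  1-simplices (12): ac, ad, ae, af, bc, bd, be, cd, ce, cf, de, ef
  2-simplices (6): acd, acf, ade, bce, bde, cef

Hence C_0 ≅ Z^6, C_1 ≅ Z^12, C_2 ≅ Z^6.

∂_1: C_1 → C_0 is given by ∂[p,q] = [q] − [p].
The resulting 6×12 matrix has rank 5, and its Smith normal form has invariant factors (1,1,1,1,1).

∂_2: C_2 → C_1 sends each 2-simplex [p,q,r] to [q,r] − [p,r] + [p,q]. For instance
  ∂cef = ef − cf + ce,
  ∂bce = ce − be + bc.
This gives a 12×6 integer matrix of rank 6; reducing to Smith normal form yields diagonal entries (1,1,1,1,1,1).

From H_k ≅ ker(∂_k) / im(∂_{k+1}) we obtain:

  H_0: rank C_0 − rank ∂_1 = 6 − 5 = 1, and the invariant factors of ∂_1 are all 1, so H_0 ≅ Z.
  H_1: rank ker ∂_1 − rank ∂_2 = (12 − 5) − 6 = 1, and the invariant factors of ∂_2 are all 1, so H_1 ≅ Z.
  H_2: rank ker ∂_2 − rank ∂_3 = (6 − 6) − 0 = 0, and there is no ∂_3, so H_2 ≅ 0.

As a check, the Euler characteristic is 6 − 12 + 6 = 0, which agrees with 1 − 1 + 0 = 0.
(K is a triangulation of the cylinder S^1 x I.)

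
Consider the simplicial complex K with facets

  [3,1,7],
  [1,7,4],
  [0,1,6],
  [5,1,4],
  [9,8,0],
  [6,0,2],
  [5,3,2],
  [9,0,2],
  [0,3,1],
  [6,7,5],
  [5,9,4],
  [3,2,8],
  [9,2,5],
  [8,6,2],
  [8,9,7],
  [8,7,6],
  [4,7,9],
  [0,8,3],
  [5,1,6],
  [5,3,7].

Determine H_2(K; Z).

Fix the vertex order 0 < 1 < 2 < 3 < 4 < 5 < 6 < 7 < 8 < 9 and write every simplex with vertices in increasing order. Then dim K = 2 and the simplices of K are:

  0-simplices (10): [0], [1], [2], [3], [4], [5], [6], [7], [8], [9]
  1-simplices (30): (30 of them)
  2-simplices (20): (20 of them)

Hence C_0 ≅ Z^10, C_1 ≅ Z^30, C_2 ≅ Z^20.

The boundary map ∂_1: C_1 → C_0 is given by ∂[p,q] = [q] − [p]. For instance
  ∂[2,8] = [8] − [2].
The 10×30 boundary matrix has rank 9 and Smith normal form diag(1,1,1,1,1,1,1,1,1).

The boundary map ∂_2: C_2 → C_1 maps a triangle to the signed sum of its edges. For instance
  ∂[7,8,9] = [8,9] − [7,9] + [7,8],
  ∂[0,1,6] = [1,6] − [0,6] + [0,1].
As a 30×20 matrix over Z this has rank 20, with invariant factors (1,1,1,1,1,1,1,1,1,1,1,1,1,1,1,1,1,1,1,2).

From H_k ≅ ker(∂_k) / im(∂_{k+1}) we obtain:

  H_2: rank ker ∂_2 − rank ∂_3 = (20 − 20) − 0 = 0, and there is no ∂_3, so H_2 = 0.

H_2 = 0.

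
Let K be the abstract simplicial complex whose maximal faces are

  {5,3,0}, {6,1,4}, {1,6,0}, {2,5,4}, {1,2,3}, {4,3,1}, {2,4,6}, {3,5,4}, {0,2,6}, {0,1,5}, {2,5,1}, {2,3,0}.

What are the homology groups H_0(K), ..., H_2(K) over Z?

K has 7 vertices, 18 edges, 12 triangles.
rank ∂_0 = 0, rank ∂_1 = 6 ⇒ b_0 = 7 − 0 − 6 = 1; all invariant factors of ∂_1 are 1 so no torsion. So H_0 = Z.
rank ∂_1 = 6, rank ∂_2 = 12 ⇒ b_1 = 18 − 6 − 12 = 0; ∂_2 has invariant factor(s) [2] giving torsion. So H_1 = Z/2.
rank ∂_2 = 12, rank ∂_3 = 0 ⇒ b_2 = 12 − 12 − 0 = 0. So H_2 = 0.

H_0 = Z,  H_1 = Z/2,  H_2 = 0.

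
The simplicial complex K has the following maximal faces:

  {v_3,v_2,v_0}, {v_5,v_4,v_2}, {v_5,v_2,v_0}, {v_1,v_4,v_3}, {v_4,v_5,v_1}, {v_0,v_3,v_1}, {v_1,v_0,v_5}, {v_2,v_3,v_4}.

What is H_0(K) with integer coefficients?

H_0 ≅ Z.

Order the vertices as v_0 < v_1 < v_2 < v_3 < v_4 < v_5. Listing each simplex with vertices in this order, K has dimension 2 with simplices:

  0-simplices (6): [v_0], [v_1], [v_2], [v_3], [v_4], [v_5]
  1-simplices (12): [v_0,v_1], [v_0,v_2], [v_0,v_3], [v_0,v_5], [v_1,v_3], [v_1,v_4], [v_1,v_5], [v_2,v_3], [v_2,v_4], [v_2,v_5], [v_3,v_4], [v_4,v_5]
  2-simplices (8): [v_0,v_1,v_3], [v_0,v_1,v_5], [v_0,v_2,v_3], [v_0,v_2,v_5], [v_1,v_3,v_4], [v_1,v_4,v_5], [v_2,v_3,v_4], [v_2,v_4,v_5]

Hence C_0 ≅ Z^6, C_1 ≅ Z^12, C_2 ≅ Z^8.

∂_1: C_1 → C_0 sends each edge [p,q] (with p < q) to q − p.
The 6×12 boundary matrix has rank 5 and Smith normal form diag(1,1,1,1,1).

Boundary ∂_2: C_2 → C_1 acts by ∂[p,q,r] = [q,r] − [p,r] + [p,q]. For instance
  ∂[v_0,v_2,v_3] = [v_2,v_3] − [v_0,v_3] + [v_0,v_2],
  ∂[v_2,v_4,v_5] = [v_4,v_5] − [v_2,v_5] + [v_2,v_4].
As a 12×8 matrix over Z this has rank 7, with invariant factors (1,1,1,1,1,1,1).

Reading off H_k = ker ∂_k / im ∂_{k+1}:

  H_0: rank C_0 − rank ∂_1 = 6 − 5 = 1, and the invariant factors of ∂_1 are all 1, so H_0 ≅ Z.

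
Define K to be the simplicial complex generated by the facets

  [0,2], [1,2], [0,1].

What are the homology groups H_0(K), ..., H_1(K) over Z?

H_0 ≅ Z,  H_1 ≅ Z.

Fix the vertex order 0 < 1 < 2 and write every simplex with vertices in increasing order. Then dim K = 1 and the simplices of K are:

  0-simplices (3): [0], [1], [2]
  1-simplices (3): [0,1], [0,2], [1,2]

Hence C_0 ≅ Z^3, C_1 ≅ Z^3.

Boundary ∂_1: C_1 → C_0 is given by ∂[p,q] = [q] − [p].
The resulting 3×3 matrix has rank 2, and its Smith normal form has invariant factors (1,1).

Computing H_k = (kernel of ∂_k) / (image of ∂_{k+1}):

  H_0: rank C_0 − rank ∂_1 = 3 − 2 = 1, and the invariant factors of ∂_1 are all 1, so H_0 = Z.
  H_1: rank ker ∂_1 − rank ∂_2 = (3 − 2) − 0 = 1, and there is no ∂_2, so H_1 = Z.

(K is a triangulation of the circle S^1.)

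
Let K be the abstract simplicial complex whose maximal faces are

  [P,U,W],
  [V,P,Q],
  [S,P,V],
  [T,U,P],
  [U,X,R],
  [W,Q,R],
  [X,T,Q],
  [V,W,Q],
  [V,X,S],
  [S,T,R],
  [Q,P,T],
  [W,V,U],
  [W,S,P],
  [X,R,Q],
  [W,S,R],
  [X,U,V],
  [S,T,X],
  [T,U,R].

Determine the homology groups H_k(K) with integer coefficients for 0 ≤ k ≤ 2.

H_0 ≅ Z,  H_1 ≅ Z × Z/2,  H_2 = 0.

Fix the vertex order P < Q < R < S < T < U < V < W < X and write every simplex with vertices in increasing order. Then dim K = 2 and the simplices of K are:

  0-simplices (9): P, Q, R, S, T, U, V, W, X
  1-simplices (27): PQ, PS, PT, PU, PV, PW, QR, QT, QV, QW, QX, RS, RT, RU, RW, RX, ST, SV, SW, SX, TU, TX, UV, UW, UX, VW, VX
  2-simplices (18): PQT, PQV, PSV, PSW, PTU, PUW, QRW, QRX, QTX, QVW, RST, RSW, RTU, RUX, STX, SVX, UVW, UVX

Hence C_0 ≅ Z^9, C_1 ≅ Z^27, C_2 ≅ Z^18.

∂_1: C_1 → C_0 sends each edge [p,q] (with p < q) to q − p. For instance
  ∂UX = X − U.
As a 9×27 matrix over Z this has rank 8, with invariant factors (1,1,1,1,1,1,1,1).

Boundary ∂_2: C_2 → C_1 acts by ∂[p,q,r] = [q,r] − [p,r] + [p,q]. For instance
  ∂RUX = UX − RX + RU,
  ∂STX = TX − SX + ST.
This gives a 27×18 integer matrix of rank 18; reducing to Smith normal form yields diagonal entries (1,1,1,1,1,1,1,1,1,1,1,1,1,1,1,1,1,2).

Reading off H_k = ker ∂_k / im ∂_{k+1}:

  H_0: rank C_0 − rank ∂_1 = 9 − 8 = 1, and the invariant factors of ∂_1 are all 1, so H_0 ≅ Z.
  H_1: rank ker ∂_1 − rank ∂_2 = (27 − 8) − 18 = 1, and ∂_2 has invariant factor 2 > 1, so H_1 ≅ Z × Z/2.
  H_2: rank ker ∂_2 − rank ∂_3 = (18 − 18) − 0 = 0, and there is no ∂_3, so H_2 ≅ 0.

As a check, the Euler characteristic is 9 − 27 + 18 = 0, which agrees with 1 − 1 + 0 = 0.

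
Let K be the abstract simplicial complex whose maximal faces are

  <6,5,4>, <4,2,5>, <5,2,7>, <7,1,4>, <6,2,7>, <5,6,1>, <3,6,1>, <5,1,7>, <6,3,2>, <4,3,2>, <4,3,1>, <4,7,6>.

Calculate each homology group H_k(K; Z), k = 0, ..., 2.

Fix the vertex order 1 < 2 < 3 < 4 < 5 < 6 < 7 and write every simplex with vertices in increasing order. Then dim K = 2 and the simplices of K are:

  0-simplices (7): [1], [2], [3], [4], [5], [6], [7]
  1-simplices (18): [1,3], [1,4], [1,5], [1,6], [1,7], [2,3], [2,4], [2,5], [2,6], [2,7], [3,4], [3,6], [4,5], [4,6], [4,7], [5,6], [5,7], [6,7]
  2-simplices (12): [1,3,4], [1,3,6], [1,4,7], [1,5,6], [1,5,7], [2,3,4], [2,3,6], [2,4,5], [2,5,7], [2,6,7], [4,5,6], [4,6,7]

so the chain groups are C_0 ≅ Z^7, C_1 ≅ Z^18, C_2 ≅ Z^12.

The boundary map ∂_1: C_1 → C_0 is given by ∂[p,q] = [q] − [p].
This gives a 7×18 integer matrix of rank 6; reducing to Smith normal form yields diagonal entries (1,1,1,1,1,1).

∂_2: C_2 → C_1 acts by ∂[p,q,r] = [q,r] − [p,r] + [p,q]. For instance
  ∂[1,3,6] = [3,6] − [1,6] + [1,3],
  ∂[1,5,7] = [5,7] − [1,7] + [1,5].
The 18×12 boundary matrix has rank 12 and Smith normal form diag(1,1,1,1,1,1,1,1,1,1,1,2).

Computing H_k = (kernel of ∂_k) / (image of ∂_{k+1}):

  H_0: rank C_0 − rank ∂_1 = 7 − 6 = 1, and the invariant factors of ∂_1 are all 1, so H_0 = Z.
  H_1: rank ker ∂_1 − rank ∂_2 = (18 − 6) − 12 = 0, and ∂_2 has invariant factor 2 > 1, so H_1 = Z/2Z.
  H_2: rank ker ∂_2 − rank ∂_3 = (12 − 12) − 0 = 0, and there is no ∂_3, so H_2 = 0.

H_0 = Z,  H_1 = Z/2Z,  H_2 = 0.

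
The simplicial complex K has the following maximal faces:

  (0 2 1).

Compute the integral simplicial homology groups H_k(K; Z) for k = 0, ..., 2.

We work with the vertex ordering 0 < 1 < 2. The simplices of K, each written with vertices in increasing order, are:

  0-simplices (3): [0], [1], [2]
  1-simplices (3): [0,1], [0,2], [1,2]
  2-simplices (1): [0,1,2]

so the chain groups are C_0 ≅ Z^3, C_1 ≅ Z^3, C_2 ≅ Z^1.

∂_1: C_1 → C_0 sends each edge [p,q] (with p < q) to q − p.
This gives a 3×3 integer matrix of rank 2; reducing to Smith normal form yields diagonal entries (1,1).

The boundary map ∂_2: C_2 → C_1 maps a triangle to the signed sum of its edges. For instance
  ∂[0,1,2] = [1,2] − [0,2] + [0,1].
The 3×1 boundary matrix has rank 1 and Smith normal form diag(1).

Reading off H_k = ker ∂_k / im ∂_{k+1}:

  H_0: rank C_0 − rank ∂_1 = 3 − 2 = 1, and the invariant factors of ∂_1 are all 1, so H_0 = Z.
  H_1: rank ker ∂_1 − rank ∂_2 = (3 − 2) − 1 = 0, and the invariant factors of ∂_2 are all 1, so H_1 = 0.
  H_2: rank ker ∂_2 − rank ∂_3 = (1 − 1) − 0 = 0, and there is no ∂_3, so H_2 = 0.

(K is a triangulation of the 2-simplex.)

H_0 = Z,  H_1 = 0,  H_2 = 0.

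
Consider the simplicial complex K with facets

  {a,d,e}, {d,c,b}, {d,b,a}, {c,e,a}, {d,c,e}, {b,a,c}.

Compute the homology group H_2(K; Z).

H_2 ≅ Z.

We work with the vertex ordering a < b < c < d < e. The simplices of K, each written with vertices in increasing order, are:

  0-simplices (5): a, b, c, d, e
  1-simplices (9): ab, ac, ad, ae, bc, bd, cd, ce, de
  2-simplices (6): abc, abd, ace, ade, bcd, cde

giving chain groups C_0 ≅ Z^5, C_1 ≅ Z^9, C_2 ≅ Z^6.

The boundary map ∂_1: C_1 → C_0 maps an edge to its endpoints' difference, ∂[p,q] = q − p. For instance
  ∂ac = c − a.
The 5×9 boundary matrix has rank 4 and Smith normal form diag(1,1,1,1).

The boundary map ∂_2: C_2 → C_1 maps a triangle to the signed sum of its edges. For instance
  ∂abc = bc − ac + ab,
  ∂abd = bd − ad + ab.
The 9×6 boundary matrix has rank 5 and Smith normal form diag(1,1,1,1,1).

Computing H_k = (kernel of ∂_k) / (image of ∂_{k+1}):

  H_2: rank ker ∂_2 − rank ∂_3 = (6 − 5) − 0 = 1, and there is no ∂_3, so H_2 ≅ Z.

(K is a triangulation of the 2-sphere S^2.)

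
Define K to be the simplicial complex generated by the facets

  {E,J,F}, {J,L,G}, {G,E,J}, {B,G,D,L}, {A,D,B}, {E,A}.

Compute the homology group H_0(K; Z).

We work with the vertex ordering A < B < D < E < F < G < J < L. The simplices of K, each written with vertices in increasing order, are:

  0-simplices (8): A, B, D, E, F, G, J, L
  1-simplices (15): AB, AD, AE, BD, BG, BL, DG, DL, EF, EG, EJ, FJ, GJ, GL, JL
  2-simplices (8): ABD, BDG, BDL, BGL, DGL, EFJ, EGJ, GJL
  3-simplices (1): BDGL

Hence C_0 ≅ Z^8, C_1 ≅ Z^15, C_2 ≅ Z^8, C_3 ≅ Z^1.

∂_1: C_1 → C_0 sends each edge [p,q] (with p < q) to q − p. For instance
  ∂BG = G − B.
The resulting 8×15 matrix has rank 7, and its Smith normal form has invariant factors (1,1,1,1,1,1,1).

The boundary map ∂_2: C_2 → C_1 sends each 2-simplex [p,q,r] to [q,r] − [p,r] + [p,q]. For instance
  ∂EFJ = FJ − EJ + EF,
  ∂BDL = DL − BL + BD.
The resulting 15×8 matrix has rank 7, and its Smith normal form has invariant factors (1,1,1,1,1,1,1).

∂_3: C_3 → C_2 sends each 3-simplex σ to the alternating sum Σ_i (−1)^i (σ with its i-th vertex removed). For instance
  ∂BDGL = DGL − BGL + BDL − BDG.
The 8×1 boundary matrix has rank 1 and Smith normal form diag(1).

Reading off H_k = ker ∂_k / im ∂_{k+1}:

  H_0: rank C_0 − rank ∂_1 = 8 − 7 = 1, and the invariant factors of ∂_1 are all 1, so H_0 ≅ Z.

H_0 ≅ Z.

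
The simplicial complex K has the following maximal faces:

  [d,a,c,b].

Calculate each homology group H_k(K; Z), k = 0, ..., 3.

H_0 ≅ Z,  H_1 = 0,  H_2 = 0,  H_3 = 0.

Fix the vertex order a < b < c < d and write every simplex with vertices in increasing order. Then dim K = 3 and the simplices of K are:

  0-simplices (4): a, b, c, d
  1-simplices (6): ab, ac, ad, bc, bd, cd
  2-simplices (4): abc, abd, acd, bcd
  3-simplices (1): abcd

so the chain groups are C_0 ≅ Z^4, C_1 ≅ Z^6, C_2 ≅ Z^4, C_3 ≅ Z^1.

The boundary map ∂_1: C_1 → C_0 sends each edge [p,q] (with p < q) to q − p. For instance
  ∂ac = c − a.
The 4×6 boundary matrix has rank 3 and Smith normal form diag(1,1,1).

The boundary map ∂_2: C_2 → C_1 sends each 2-simplex [p,q,r] to [q,r] − [p,r] + [p,q]. For instance
  ∂abd = bd − ad + ab,
  ∂abc = bc − ac + ab.
As a 6×4 matrix over Z this has rank 3, with invariant factors (1,1,1).

Boundary ∂_3: C_3 → C_2 sends each 3-simplex σ to the alternating sum Σ_i (−1)^i (σ with its i-th vertex removed). For instance
  ∂abcd = bcd − acd + abd − abc.
As a 4×1 matrix over Z this has rank 1, with invariant factors (1).

Reading off H_k = ker ∂_k / im ∂_{k+1}:

  H_0: rank C_0 − rank ∂_1 = 4 − 3 = 1, and the invariant factors of ∂_1 are all 1, so H_0 ≅ Z.
  H_1: rank ker ∂_1 − rank ∂_2 = (6 − 3) − 3 = 0, and the invariant factors of ∂_2 are all 1, so H_1 ≅ 0.
  H_2: rank ker ∂_2 − rank ∂_3 = (4 − 3) − 1 = 0, and the invariant factors of ∂_3 are all 1, so H_2 ≅ 0.
  H_3: rank ker ∂_3 − rank ∂_4 = (1 − 1) − 0 = 0, and there is no ∂_4, so H_3 ≅ 0.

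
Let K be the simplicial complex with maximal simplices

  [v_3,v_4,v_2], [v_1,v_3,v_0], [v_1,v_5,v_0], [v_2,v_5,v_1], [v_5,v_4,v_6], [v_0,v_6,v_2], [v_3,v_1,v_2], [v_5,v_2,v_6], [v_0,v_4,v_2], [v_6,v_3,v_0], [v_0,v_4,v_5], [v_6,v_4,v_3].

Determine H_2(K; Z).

H_2 = 0.

Order the vertices as v_0 < v_1 < v_2 < v_3 < v_4 < v_5 < v_6. Listing each simplex with vertices in this order, K has dimension 2 with simplices:

  0-simplices (7): [v_0], [v_1], [v_2], [v_3], [v_4], [v_5], [v_6]
  1-simplices (18): (18 of them)
  2-simplices (12): (12 of them)

giving chain groups C_0 ≅ Z^7, C_1 ≅ Z^18, C_2 ≅ Z^12.

Boundary ∂_1: C_1 → C_0 sends each edge [p,q] (with p < q) to q − p.
The resulting 7×18 matrix has rank 6, and its Smith normal form has invariant factors (1,1,1,1,1,1).

Boundary ∂_2: C_2 → C_1 sends each 2-simplex [p,q,r] to [q,r] − [p,r] + [p,q]. For instance
  ∂[v_0,v_2,v_4] = [v_2,v_4] − [v_0,v_4] + [v_0,v_2],
  ∂[v_2,v_5,v_6] = [v_5,v_6] − [v_2,v_6] + [v_2,v_5].
The resulting 18×12 matrix has rank 12, and its Smith normal form has invariant factors (1,1,1,1,1,1,1,1,1,1,1,2).

Reading off H_k = ker ∂_k / im ∂_{k+1}:

  H_2: rank ker ∂_2 − rank ∂_3 = (12 − 12) − 0 = 0, and there is no ∂_3, so H_2 ≅ 0.

(K is a triangulation of the real projective plane RP^2.)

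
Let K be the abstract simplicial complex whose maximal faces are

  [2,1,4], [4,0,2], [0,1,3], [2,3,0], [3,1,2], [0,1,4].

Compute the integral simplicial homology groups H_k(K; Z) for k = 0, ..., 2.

We work with the vertex ordering 0 < 1 < 2 < 3 < 4. The simplices of K, each written with vertices in increasing order, are:

  0-simplices (5): [0], [1], [2], [3], [4]
  1-simplices (9): [0,1], [0,2], [0,3], [0,4], [1,2], [1,3], [1,4], [2,3], [2,4]
  2-simplices (6): [0,1,3], [0,1,4], [0,2,3], [0,2,4], [1,2,3], [1,2,4]

so the chain groups are C_0 ≅ Z^5, C_1 ≅ Z^9, C_2 ≅ Z^6.

∂_1: C_1 → C_0 is given by ∂[p,q] = [q] − [p]. For instance
  ∂[2,4] = [4] − [2].
As a 5×9 matrix over Z this has rank 4, with invariant factors (1,1,1,1).

The boundary map ∂_2: C_2 → C_1 maps a triangle to the signed sum of its edges. For instance
  ∂[0,2,4] = [2,4] − [0,4] + [0,2],
  ∂[1,2,3] = [2,3] − [1,3] + [1,2].
This gives a 9×6 integer matrix of rank 5; reducing to Smith normal form yields diagonal entries (1,1,1,1,1).

Now H_k = ker ∂_k / im ∂_{k+1}, so:

  H_0: rank C_0 − rank ∂_1 = 5 − 4 = 1, and the invariant factors of ∂_1 are all 1, so H_0 ≅ Z.
  H_1: rank ker ∂_1 − rank ∂_2 = (9 − 4) − 5 = 0, and the invariant factors of ∂_2 are all 1, so H_1 ≅ 0.
  H_2: rank ker ∂_2 − rank ∂_3 = (6 − 5) − 0 = 1, and there is no ∂_3, so H_2 ≅ Z.

As a check, the Euler characteristic is 5 − 9 + 6 = 2, which agrees with 1 − 0 + 1 = 2.

H_0 = Z,  H_1 = 0,  H_2 = Z.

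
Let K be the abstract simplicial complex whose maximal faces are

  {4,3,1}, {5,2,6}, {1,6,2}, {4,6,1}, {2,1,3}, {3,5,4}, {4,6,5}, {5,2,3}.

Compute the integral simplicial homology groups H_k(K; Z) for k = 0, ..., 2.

H_0 ≅ Z,  H_1 = 0,  H_2 ≅ Z.

Take the total order 1 < 2 < 3 < 4 < 5 < 6 on the vertex set. Then K (dimension 2) consists of the simplices:

  0-simplices (6): [1], [2], [3], [4], [5], [6]
  1-simplices (12): [1,2], [1,3], [1,4], [1,6], [2,3], [2,5], [2,6], [3,4], [3,5], [4,5], [4,6], [5,6]
  2-simplices (8): [1,2,3], [1,2,6], [1,3,4], [1,4,6], [2,3,5], [2,5,6], [3,4,5], [4,5,6]

giving chain groups C_0 ≅ Z^6, C_1 ≅ Z^12, C_2 ≅ Z^8.

The boundary map ∂_1: C_1 → C_0 maps an edge to its endpoints' difference, ∂[p,q] = q − p. For instance
  ∂[2,6] = [6] − [2].
This gives a 6×12 integer matrix of rank 5; reducing to Smith normal form yields diagonal entries (1,1,1,1,1).

∂_2: C_2 → C_1 sends each 2-simplex [p,q,r] to [q,r] − [p,r] + [p,q]. For instance
  ∂[3,4,5] = [4,5] − [3,5] + [3,4],
  ∂[2,3,5] = [3,5] − [2,5] + [2,3].
The 12×8 boundary matrix has rank 7 and Smith normal form diag(1,1,1,1,1,1,1).

Now H_k = ker ∂_k / im ∂_{k+1}, so:

  H_0: rank C_0 − rank ∂_1 = 6 − 5 = 1, and the invariant factors of ∂_1 are all 1, so H_0 = Z.
  H_1: rank ker ∂_1 − rank ∂_2 = (12 − 5) − 7 = 0, and the invariant factors of ∂_2 are all 1, so H_1 = 0.
  H_2: rank ker ∂_2 − rank ∂_3 = (8 − 7) − 0 = 1, and there is no ∂_3, so H_2 = Z.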